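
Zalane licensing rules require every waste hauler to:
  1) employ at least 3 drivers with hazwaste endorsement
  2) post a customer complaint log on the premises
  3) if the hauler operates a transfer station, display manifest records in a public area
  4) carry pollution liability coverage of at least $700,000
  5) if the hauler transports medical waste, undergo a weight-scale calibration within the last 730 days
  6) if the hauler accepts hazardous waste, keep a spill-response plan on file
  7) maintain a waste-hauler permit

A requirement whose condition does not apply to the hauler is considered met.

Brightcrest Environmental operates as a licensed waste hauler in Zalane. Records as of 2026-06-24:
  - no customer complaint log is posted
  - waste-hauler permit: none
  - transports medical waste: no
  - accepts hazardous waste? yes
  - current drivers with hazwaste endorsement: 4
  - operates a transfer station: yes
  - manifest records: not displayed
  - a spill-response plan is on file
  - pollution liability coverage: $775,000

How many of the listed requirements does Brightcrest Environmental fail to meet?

1. drivers with hazwaste endorsement 4 ≥ 3 → met
2. customer complaint log absent → not met
3. condition 'operates a transfer station' holds; manifest records absent → not met
4. pollution liability coverage $775,000 ≥ $700,000 → met
5. condition 'transports medical waste' does not hold → requirement n/a → met
6. condition 'accepts hazardous waste' holds; spill-response plan present → met
7. waste-hauler permit absent → not met
Not met: 3 of 7

3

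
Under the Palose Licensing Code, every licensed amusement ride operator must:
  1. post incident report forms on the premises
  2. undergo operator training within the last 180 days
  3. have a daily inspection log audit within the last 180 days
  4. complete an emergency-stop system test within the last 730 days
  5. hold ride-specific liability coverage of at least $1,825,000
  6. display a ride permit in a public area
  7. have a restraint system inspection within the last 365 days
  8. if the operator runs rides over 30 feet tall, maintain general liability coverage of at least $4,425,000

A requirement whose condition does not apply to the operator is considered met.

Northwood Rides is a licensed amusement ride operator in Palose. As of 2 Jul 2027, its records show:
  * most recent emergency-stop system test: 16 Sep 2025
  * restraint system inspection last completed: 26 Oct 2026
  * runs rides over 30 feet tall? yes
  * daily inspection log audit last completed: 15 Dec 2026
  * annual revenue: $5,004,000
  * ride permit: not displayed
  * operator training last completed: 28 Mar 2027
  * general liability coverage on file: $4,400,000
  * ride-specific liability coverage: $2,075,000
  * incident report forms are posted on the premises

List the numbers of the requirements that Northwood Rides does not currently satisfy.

3, 6, 8

1. incident report forms present → met
2. operator training 96 days ago vs limit 180 → met
3. daily inspection log audit 199 days ago vs limit 180 → not met
4. emergency-stop system test 654 days ago vs limit 730 → met
5. ride-specific liability coverage $2,075,000 ≥ $1,825,000 → met
6. ride permit absent → not met
7. restraint system inspection 249 days ago vs limit 365 → met
8. condition 'runs rides over 30 feet tall' holds; general liability coverage $4,400,000 < $4,425,000 → not met
Not met: 3, 6, 8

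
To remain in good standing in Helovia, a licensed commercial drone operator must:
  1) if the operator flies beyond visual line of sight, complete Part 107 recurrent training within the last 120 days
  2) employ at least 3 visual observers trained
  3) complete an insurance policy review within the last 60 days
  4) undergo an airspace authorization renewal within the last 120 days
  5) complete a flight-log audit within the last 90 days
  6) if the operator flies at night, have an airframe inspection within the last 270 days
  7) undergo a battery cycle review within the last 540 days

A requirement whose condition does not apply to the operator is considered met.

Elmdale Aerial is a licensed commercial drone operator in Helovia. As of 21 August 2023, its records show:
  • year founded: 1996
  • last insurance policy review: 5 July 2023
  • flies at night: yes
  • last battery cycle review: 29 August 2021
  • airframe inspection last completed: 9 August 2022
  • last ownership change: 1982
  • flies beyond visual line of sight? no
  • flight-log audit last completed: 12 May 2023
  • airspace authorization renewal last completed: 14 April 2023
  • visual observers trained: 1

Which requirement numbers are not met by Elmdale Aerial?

1. condition 'flies beyond visual line of sight' does not hold → requirement n/a → met
2. visual observers trained 1 < 3 → not met
3. insurance policy review 47 days ago vs limit 60 → met
4. airspace authorization renewal 129 days ago vs limit 120 → not met
5. flight-log audit 101 days ago vs limit 90 → not met
6. condition 'flies at night' holds; airframe inspection 377 days ago vs limit 270 → not met
7. battery cycle review 722 days ago vs limit 540 → not met
Not met: 2, 4, 5, 6, 7

2, 4, 5, 6, 7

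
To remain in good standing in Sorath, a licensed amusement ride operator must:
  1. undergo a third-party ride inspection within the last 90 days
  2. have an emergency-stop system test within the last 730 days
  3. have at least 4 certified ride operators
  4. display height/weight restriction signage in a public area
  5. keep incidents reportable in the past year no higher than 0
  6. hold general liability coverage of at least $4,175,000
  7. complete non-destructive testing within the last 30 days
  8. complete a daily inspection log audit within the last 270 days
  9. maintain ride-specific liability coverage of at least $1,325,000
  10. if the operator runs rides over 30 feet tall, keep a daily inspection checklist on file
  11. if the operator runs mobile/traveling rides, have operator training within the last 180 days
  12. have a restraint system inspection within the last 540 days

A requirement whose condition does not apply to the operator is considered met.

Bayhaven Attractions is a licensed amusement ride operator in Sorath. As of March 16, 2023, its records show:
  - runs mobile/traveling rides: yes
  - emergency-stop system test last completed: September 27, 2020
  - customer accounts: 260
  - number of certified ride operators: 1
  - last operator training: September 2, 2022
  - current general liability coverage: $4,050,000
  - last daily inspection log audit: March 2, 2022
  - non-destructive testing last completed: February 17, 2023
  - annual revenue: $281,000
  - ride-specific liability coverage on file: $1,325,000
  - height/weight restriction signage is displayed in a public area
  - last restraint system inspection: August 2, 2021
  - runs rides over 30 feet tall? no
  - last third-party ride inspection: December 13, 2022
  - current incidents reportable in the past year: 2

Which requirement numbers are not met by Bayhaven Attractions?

1, 2, 3, 5, 6, 8, 11, 12

1. third-party ride inspection 93 days ago vs limit 90 → not met
2. emergency-stop system test 900 days ago vs limit 730 → not met
3. certified ride operators 1 < 4 → not met
4. height/weight restriction signage present → met
5. incidents reportable in the past year 2 > 0 → not met
6. general liability coverage $4,050,000 < $4,175,000 → not met
7. non-destructive testing 27 days ago vs limit 30 → met
8. daily inspection log audit 379 days ago vs limit 270 → not met
9. ride-specific liability coverage $1,325,000 ≥ $1,325,000 → met
10. condition 'runs rides over 30 feet tall' does not hold → requirement n/a → met
11. condition 'runs mobile/traveling rides' holds; operator training 195 days ago vs limit 180 → not met
12. restraint system inspection 591 days ago vs limit 540 → not met
Not met: 1, 2, 3, 5, 6, 8, 11, 12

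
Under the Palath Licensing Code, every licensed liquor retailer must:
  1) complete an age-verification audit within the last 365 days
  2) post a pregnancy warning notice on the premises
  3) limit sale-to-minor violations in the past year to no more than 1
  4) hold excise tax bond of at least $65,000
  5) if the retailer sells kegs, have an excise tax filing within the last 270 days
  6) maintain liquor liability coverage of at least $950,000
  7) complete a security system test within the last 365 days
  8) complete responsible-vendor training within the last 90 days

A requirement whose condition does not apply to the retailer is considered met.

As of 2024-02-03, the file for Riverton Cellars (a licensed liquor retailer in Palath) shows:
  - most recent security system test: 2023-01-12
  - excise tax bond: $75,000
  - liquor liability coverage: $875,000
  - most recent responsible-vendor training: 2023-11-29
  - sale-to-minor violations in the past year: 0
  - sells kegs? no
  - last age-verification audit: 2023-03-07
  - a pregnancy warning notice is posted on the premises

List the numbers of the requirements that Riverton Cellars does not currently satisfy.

6, 7

1. age-verification audit 333 days ago vs limit 365 → met
2. pregnancy warning notice present → met
3. sale-to-minor violations in the past year 0 ≤ 1 → met
4. excise tax bond $75,000 ≥ $65,000 → met
5. condition 'sells kegs' does not hold → requirement n/a → met
6. liquor liability coverage $875,000 < $950,000 → not met
7. security system test 387 days ago vs limit 365 → not met
8. responsible-vendor training 66 days ago vs limit 90 → met
Not met: 6, 7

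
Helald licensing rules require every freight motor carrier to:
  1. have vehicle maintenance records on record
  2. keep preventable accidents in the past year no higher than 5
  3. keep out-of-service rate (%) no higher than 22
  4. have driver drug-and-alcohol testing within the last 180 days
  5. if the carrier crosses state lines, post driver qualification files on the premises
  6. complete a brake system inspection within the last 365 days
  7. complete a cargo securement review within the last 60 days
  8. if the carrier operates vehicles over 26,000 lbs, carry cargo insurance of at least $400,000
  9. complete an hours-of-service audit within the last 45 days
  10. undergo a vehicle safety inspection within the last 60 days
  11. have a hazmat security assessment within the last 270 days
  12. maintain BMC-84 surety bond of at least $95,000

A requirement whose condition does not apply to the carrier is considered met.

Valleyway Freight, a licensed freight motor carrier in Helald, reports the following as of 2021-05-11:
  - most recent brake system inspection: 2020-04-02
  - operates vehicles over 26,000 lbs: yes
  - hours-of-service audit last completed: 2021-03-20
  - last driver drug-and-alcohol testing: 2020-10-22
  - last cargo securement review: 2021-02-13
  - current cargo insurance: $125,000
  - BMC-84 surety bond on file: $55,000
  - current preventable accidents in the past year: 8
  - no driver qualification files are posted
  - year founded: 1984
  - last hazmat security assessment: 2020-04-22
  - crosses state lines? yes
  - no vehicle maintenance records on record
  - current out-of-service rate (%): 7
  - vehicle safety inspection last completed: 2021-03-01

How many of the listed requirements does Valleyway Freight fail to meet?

1. vehicle maintenance records absent → not met
2. preventable accidents in the past year 8 > 5 → not met
3. out-of-service rate (%) 7 ≤ 22 → met
4. driver drug-and-alcohol testing 201 days ago vs limit 180 → not met
5. condition 'crosses state lines' holds; driver qualification files absent → not met
6. brake system inspection 404 days ago vs limit 365 → not met
7. cargo securement review 87 days ago vs limit 60 → not met
8. condition 'operates vehicles over 26,000 lbs' holds; cargo insurance $125,000 < $400,000 → not met
9. hours-of-service audit 52 days ago vs limit 45 → not met
10. vehicle safety inspection 71 days ago vs limit 60 → not met
11. hazmat security assessment 384 days ago vs limit 270 → not met
12. BMC-84 surety bond $55,000 < $95,000 → not met
Not met: 11 of 12

11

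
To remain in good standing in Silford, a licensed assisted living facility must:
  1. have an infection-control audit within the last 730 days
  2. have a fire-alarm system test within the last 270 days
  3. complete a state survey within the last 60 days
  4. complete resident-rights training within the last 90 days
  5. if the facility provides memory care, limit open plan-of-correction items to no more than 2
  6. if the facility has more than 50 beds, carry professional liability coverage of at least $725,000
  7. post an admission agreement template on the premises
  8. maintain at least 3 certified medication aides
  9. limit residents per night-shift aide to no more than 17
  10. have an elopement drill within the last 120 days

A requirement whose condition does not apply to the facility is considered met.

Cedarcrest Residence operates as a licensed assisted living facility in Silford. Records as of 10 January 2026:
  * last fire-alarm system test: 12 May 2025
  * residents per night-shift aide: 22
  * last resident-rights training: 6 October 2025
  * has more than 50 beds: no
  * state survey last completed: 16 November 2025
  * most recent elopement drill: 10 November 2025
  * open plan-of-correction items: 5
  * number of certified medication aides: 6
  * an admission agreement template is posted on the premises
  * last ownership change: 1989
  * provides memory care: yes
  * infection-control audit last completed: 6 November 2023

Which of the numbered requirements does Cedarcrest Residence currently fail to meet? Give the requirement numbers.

1, 4, 5, 9

1. infection-control audit 796 days ago vs limit 730 → not met
2. fire-alarm system test 243 days ago vs limit 270 → met
3. state survey 55 days ago vs limit 60 → met
4. resident-rights training 96 days ago vs limit 90 → not met
5. condition 'provides memory care' holds; open plan-of-correction items 5 > 2 → not met
6. condition 'has more than 50 beds' does not hold → requirement n/a → met
7. admission agreement template present → met
8. certified medication aides 6 ≥ 3 → met
9. residents per night-shift aide 22 > 17 → not met
10. elopement drill 61 days ago vs limit 120 → met
Not met: 1, 4, 5, 9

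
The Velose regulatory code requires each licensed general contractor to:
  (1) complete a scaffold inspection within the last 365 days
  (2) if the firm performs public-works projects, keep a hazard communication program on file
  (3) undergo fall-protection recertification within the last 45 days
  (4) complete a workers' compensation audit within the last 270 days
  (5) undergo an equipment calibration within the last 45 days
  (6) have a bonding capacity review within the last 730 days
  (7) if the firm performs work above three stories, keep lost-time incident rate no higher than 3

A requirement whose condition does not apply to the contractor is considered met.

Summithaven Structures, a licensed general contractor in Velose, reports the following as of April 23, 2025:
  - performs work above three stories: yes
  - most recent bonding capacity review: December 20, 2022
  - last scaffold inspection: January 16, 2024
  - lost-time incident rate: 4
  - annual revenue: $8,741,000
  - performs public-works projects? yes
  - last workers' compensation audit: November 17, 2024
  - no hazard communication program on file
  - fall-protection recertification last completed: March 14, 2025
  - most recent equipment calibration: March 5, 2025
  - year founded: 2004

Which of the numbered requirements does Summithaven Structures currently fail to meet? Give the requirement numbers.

1. scaffold inspection 463 days ago vs limit 365 → not met
2. condition 'performs public-works projects' holds; hazard communication program absent → not met
3. fall-protection recertification 40 days ago vs limit 45 → met
4. workers' compensation audit 157 days ago vs limit 270 → met
5. equipment calibration 49 days ago vs limit 45 → not met
6. bonding capacity review 855 days ago vs limit 730 → not met
7. condition 'performs work above three stories' holds; lost-time incident rate 4 > 3 → not met
Not met: 1, 2, 5, 6, 7

1, 2, 5, 6, 7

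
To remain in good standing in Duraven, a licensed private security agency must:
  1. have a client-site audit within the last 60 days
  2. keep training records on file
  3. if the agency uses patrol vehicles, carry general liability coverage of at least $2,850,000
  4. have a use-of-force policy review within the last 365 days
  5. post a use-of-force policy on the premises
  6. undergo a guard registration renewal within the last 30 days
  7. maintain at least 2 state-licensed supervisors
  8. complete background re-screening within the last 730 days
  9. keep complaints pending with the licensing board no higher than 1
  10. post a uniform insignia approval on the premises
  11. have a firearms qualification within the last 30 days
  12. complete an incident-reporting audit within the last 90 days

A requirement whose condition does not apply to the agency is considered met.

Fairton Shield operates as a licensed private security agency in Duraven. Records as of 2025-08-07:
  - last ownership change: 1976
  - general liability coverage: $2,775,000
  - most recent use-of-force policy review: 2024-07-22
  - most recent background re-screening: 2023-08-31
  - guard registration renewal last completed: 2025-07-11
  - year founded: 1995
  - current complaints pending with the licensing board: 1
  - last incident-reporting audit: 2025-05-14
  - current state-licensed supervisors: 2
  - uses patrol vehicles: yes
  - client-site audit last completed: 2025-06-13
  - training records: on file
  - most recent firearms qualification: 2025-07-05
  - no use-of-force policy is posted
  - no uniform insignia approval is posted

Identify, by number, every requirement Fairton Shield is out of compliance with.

1. client-site audit 55 days ago vs limit 60 → met
2. training records present → met
3. condition 'uses patrol vehicles' holds; general liability coverage $2,775,000 < $2,850,000 → not met
4. use-of-force policy review 381 days ago vs limit 365 → not met
5. use-of-force policy absent → not met
6. guard registration renewal 27 days ago vs limit 30 → met
7. state-licensed supervisors 2 ≥ 2 → met
8. background re-screening 707 days ago vs limit 730 → met
9. complaints pending with the licensing board 1 ≤ 1 → met
10. uniform insignia approval absent → not met
11. firearms qualification 33 days ago vs limit 30 → not met
12. incident-reporting audit 85 days ago vs limit 90 → met
Not met: 3, 4, 5, 10, 11

3, 4, 5, 10, 11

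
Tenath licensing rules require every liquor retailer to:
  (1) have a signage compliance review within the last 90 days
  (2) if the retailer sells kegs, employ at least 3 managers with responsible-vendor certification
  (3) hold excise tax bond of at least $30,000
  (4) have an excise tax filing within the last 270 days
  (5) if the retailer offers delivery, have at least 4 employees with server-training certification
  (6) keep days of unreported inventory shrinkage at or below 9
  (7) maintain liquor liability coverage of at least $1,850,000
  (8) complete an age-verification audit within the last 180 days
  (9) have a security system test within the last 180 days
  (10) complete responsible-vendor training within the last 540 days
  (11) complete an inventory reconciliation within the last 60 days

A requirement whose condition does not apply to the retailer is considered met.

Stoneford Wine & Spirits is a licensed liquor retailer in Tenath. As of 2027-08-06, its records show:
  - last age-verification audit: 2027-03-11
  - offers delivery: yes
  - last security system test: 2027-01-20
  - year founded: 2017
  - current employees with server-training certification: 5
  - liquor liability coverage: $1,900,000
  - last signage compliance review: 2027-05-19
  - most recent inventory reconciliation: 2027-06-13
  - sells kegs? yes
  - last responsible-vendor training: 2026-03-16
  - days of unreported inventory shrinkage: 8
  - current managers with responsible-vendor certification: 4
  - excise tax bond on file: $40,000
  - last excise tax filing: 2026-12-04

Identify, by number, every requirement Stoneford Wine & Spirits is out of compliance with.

1. signage compliance review 79 days ago vs limit 90 → met
2. condition 'sells kegs' holds; managers with responsible-vendor certification 4 ≥ 3 → met
3. excise tax bond $40,000 ≥ $30,000 → met
4. excise tax filing 245 days ago vs limit 270 → met
5. condition 'offers delivery' holds; employees with server-training certification 5 ≥ 4 → met
6. days of unreported inventory shrinkage 8 ≤ 9 → met
7. liquor liability coverage $1,900,000 ≥ $1,850,000 → met
8. age-verification audit 148 days ago vs limit 180 → met
9. security system test 198 days ago vs limit 180 → not met
10. responsible-vendor training 508 days ago vs limit 540 → met
11. inventory reconciliation 54 days ago vs limit 60 → met
Not met: 9

9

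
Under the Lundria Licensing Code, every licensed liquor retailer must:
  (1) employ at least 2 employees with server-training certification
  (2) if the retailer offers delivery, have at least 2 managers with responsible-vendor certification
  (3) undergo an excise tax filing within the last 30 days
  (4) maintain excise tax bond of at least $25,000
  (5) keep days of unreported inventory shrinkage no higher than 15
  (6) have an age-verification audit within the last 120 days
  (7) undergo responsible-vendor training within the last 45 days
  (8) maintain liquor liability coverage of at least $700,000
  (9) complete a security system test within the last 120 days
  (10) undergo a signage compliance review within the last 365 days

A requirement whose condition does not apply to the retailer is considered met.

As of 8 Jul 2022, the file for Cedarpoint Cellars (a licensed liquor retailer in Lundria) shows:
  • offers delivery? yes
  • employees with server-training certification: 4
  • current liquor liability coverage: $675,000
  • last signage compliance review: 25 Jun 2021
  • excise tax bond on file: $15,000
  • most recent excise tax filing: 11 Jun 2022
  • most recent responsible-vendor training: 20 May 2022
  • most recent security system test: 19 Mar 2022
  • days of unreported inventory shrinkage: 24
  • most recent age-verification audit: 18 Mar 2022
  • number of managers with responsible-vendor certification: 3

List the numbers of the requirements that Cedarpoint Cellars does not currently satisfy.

4, 5, 7, 8, 10

1. employees with server-training certification 4 ≥ 2 → met
2. condition 'offers delivery' holds; managers with responsible-vendor certification 3 ≥ 2 → met
3. excise tax filing 27 days ago vs limit 30 → met
4. excise tax bond $15,000 < $25,000 → not met
5. days of unreported inventory shrinkage 24 > 15 → not met
6. age-verification audit 112 days ago vs limit 120 → met
7. responsible-vendor training 49 days ago vs limit 45 → not met
8. liquor liability coverage $675,000 < $700,000 → not met
9. security system test 111 days ago vs limit 120 → met
10. signage compliance review 378 days ago vs limit 365 → not met
Not met: 4, 5, 7, 8, 10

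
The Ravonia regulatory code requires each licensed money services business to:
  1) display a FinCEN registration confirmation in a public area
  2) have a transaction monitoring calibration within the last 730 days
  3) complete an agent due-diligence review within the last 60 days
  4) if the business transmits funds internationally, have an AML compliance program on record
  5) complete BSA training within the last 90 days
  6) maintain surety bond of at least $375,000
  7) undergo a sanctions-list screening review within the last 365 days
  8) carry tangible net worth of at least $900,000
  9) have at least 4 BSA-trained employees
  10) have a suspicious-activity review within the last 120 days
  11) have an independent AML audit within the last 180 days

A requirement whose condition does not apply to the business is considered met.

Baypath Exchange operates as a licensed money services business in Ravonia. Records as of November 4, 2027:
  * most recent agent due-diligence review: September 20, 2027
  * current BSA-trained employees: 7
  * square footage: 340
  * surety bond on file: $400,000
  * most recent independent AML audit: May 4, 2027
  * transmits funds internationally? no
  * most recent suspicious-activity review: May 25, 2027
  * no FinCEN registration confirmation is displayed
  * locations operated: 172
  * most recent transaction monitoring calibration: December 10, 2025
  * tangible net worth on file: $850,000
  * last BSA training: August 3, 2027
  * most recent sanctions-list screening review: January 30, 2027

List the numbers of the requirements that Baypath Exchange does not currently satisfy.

1. FinCEN registration confirmation absent → not met
2. transaction monitoring calibration 694 days ago vs limit 730 → met
3. agent due-diligence review 45 days ago vs limit 60 → met
4. condition 'transmits funds internationally' does not hold → requirement n/a → met
5. BSA training 93 days ago vs limit 90 → not met
6. surety bond $400,000 ≥ $375,000 → met
7. sanctions-list screening review 278 days ago vs limit 365 → met
8. tangible net worth $850,000 < $900,000 → not met
9. BSA-trained employees 7 ≥ 4 → met
10. suspicious-activity review 163 days ago vs limit 120 → not met
11. independent AML audit 184 days ago vs limit 180 → not met
Not met: 1, 5, 8, 10, 11

1, 5, 8, 10, 11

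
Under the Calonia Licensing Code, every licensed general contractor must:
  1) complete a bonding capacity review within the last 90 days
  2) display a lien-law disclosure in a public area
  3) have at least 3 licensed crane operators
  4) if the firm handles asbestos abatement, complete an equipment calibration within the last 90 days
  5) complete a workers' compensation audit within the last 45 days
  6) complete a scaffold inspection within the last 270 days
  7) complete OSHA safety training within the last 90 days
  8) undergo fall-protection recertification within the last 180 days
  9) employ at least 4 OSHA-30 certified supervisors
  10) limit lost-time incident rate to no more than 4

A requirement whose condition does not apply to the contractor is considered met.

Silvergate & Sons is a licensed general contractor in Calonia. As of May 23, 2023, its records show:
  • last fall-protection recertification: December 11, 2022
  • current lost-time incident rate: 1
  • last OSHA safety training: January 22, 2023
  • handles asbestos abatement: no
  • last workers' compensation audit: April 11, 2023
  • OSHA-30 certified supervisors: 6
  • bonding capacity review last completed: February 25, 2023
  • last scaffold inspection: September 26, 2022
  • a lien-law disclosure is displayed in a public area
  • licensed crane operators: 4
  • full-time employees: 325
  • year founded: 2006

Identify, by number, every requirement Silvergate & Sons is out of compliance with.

1. bonding capacity review 87 days ago vs limit 90 → met
2. lien-law disclosure present → met
3. licensed crane operators 4 ≥ 3 → met
4. condition 'handles asbestos abatement' does not hold → requirement n/a → met
5. workers' compensation audit 42 days ago vs limit 45 → met
6. scaffold inspection 239 days ago vs limit 270 → met
7. OSHA safety training 121 days ago vs limit 90 → not met
8. fall-protection recertification 163 days ago vs limit 180 → met
9. OSHA-30 certified supervisors 6 ≥ 4 → met
10. lost-time incident rate 1 ≤ 4 → met
Not met: 7

7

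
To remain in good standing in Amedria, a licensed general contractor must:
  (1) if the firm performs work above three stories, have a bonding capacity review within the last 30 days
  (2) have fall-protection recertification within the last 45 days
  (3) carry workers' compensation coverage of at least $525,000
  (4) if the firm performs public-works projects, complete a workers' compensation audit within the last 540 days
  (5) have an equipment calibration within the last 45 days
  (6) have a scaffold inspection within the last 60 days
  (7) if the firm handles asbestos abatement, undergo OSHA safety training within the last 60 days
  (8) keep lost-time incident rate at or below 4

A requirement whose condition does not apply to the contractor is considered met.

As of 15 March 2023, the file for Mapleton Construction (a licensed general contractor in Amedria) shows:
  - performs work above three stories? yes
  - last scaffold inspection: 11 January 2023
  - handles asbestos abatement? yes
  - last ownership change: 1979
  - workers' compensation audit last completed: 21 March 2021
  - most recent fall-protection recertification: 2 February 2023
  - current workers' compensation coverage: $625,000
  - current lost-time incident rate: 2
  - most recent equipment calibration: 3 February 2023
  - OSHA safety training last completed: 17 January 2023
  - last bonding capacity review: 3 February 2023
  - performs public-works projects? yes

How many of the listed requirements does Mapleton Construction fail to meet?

1. condition 'performs work above three stories' holds; bonding capacity review 40 days ago vs limit 30 → not met
2. fall-protection recertification 41 days ago vs limit 45 → met
3. workers' compensation coverage $625,000 ≥ $525,000 → met
4. condition 'performs public-works projects' holds; workers' compensation audit 724 days ago vs limit 540 → not met
5. equipment calibration 40 days ago vs limit 45 → met
6. scaffold inspection 63 days ago vs limit 60 → not met
7. condition 'handles asbestos abatement' holds; OSHA safety training 57 days ago vs limit 60 → met
8. lost-time incident rate 2 ≤ 4 → met
Not met: 3 of 8

3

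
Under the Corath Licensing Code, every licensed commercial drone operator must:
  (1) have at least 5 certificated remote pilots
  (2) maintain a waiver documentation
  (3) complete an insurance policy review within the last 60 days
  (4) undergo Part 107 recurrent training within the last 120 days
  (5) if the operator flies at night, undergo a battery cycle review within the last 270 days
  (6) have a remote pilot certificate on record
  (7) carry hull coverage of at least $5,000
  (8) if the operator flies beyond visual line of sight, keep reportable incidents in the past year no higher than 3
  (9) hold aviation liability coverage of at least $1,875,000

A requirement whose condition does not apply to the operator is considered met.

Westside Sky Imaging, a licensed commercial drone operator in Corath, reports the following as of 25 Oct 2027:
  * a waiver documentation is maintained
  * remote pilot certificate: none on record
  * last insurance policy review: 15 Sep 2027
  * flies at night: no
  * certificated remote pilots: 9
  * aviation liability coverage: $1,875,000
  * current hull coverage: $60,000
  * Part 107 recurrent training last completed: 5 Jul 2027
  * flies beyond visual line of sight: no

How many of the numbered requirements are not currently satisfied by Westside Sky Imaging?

1

1. certificated remote pilots 9 ≥ 5 → met
2. waiver documentation present → met
3. insurance policy review 40 days ago vs limit 60 → met
4. Part 107 recurrent training 112 days ago vs limit 120 → met
5. condition 'flies at night' does not hold → requirement n/a → met
6. remote pilot certificate absent → not met
7. hull coverage $60,000 ≥ $5,000 → met
8. condition 'flies beyond visual line of sight' does not hold → requirement n/a → met
9. aviation liability coverage $1,875,000 ≥ $1,875,000 → met
Not met: 1 of 9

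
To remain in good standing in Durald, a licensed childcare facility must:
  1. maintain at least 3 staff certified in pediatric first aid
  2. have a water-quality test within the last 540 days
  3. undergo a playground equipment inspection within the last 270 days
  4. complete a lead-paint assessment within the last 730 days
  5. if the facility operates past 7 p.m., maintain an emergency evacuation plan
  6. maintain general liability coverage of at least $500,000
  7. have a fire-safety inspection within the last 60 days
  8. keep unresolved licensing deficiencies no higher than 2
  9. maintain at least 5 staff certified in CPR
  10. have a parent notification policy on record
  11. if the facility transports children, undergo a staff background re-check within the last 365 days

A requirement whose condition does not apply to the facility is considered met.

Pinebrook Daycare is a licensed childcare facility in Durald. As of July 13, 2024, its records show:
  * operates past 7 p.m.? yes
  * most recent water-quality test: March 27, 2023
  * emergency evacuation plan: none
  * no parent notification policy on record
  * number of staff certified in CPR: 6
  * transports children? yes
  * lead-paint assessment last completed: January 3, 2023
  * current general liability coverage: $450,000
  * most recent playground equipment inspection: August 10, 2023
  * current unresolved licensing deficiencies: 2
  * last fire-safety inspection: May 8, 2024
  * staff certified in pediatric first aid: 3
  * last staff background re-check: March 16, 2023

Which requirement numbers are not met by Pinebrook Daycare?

1. staff certified in pediatric first aid 3 ≥ 3 → met
2. water-quality test 474 days ago vs limit 540 → met
3. playground equipment inspection 338 days ago vs limit 270 → not met
4. lead-paint assessment 557 days ago vs limit 730 → met
5. condition 'operates past 7 p.m.' holds; emergency evacuation plan absent → not met
6. general liability coverage $450,000 < $500,000 → not met
7. fire-safety inspection 66 days ago vs limit 60 → not met
8. unresolved licensing deficiencies 2 ≤ 2 → met
9. staff certified in CPR 6 ≥ 5 → met
10. parent notification policy absent → not met
11. condition 'transports children' holds; staff background re-check 485 days ago vs limit 365 → not met
Not met: 3, 5, 6, 7, 10, 11

3, 5, 6, 7, 10, 11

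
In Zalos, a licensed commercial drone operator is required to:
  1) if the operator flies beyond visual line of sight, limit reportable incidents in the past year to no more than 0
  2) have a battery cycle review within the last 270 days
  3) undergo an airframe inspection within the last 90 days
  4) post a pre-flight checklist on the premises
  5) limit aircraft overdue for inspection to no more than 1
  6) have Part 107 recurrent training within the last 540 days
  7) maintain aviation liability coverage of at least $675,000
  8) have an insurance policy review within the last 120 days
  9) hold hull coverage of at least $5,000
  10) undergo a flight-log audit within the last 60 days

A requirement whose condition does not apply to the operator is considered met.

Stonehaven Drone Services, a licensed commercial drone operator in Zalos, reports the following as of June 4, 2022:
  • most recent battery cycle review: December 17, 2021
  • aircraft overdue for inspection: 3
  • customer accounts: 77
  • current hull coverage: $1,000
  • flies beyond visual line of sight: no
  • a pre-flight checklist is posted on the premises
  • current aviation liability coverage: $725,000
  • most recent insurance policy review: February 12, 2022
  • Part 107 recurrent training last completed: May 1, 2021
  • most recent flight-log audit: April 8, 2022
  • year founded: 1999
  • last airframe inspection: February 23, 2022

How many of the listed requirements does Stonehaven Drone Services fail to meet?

3

1. condition 'flies beyond visual line of sight' does not hold → requirement n/a → met
2. battery cycle review 169 days ago vs limit 270 → met
3. airframe inspection 101 days ago vs limit 90 → not met
4. pre-flight checklist present → met
5. aircraft overdue for inspection 3 > 1 → not met
6. Part 107 recurrent training 399 days ago vs limit 540 → met
7. aviation liability coverage $725,000 ≥ $675,000 → met
8. insurance policy review 112 days ago vs limit 120 → met
9. hull coverage $1,000 < $5,000 → not met
10. flight-log audit 57 days ago vs limit 60 → met
Not met: 3 of 10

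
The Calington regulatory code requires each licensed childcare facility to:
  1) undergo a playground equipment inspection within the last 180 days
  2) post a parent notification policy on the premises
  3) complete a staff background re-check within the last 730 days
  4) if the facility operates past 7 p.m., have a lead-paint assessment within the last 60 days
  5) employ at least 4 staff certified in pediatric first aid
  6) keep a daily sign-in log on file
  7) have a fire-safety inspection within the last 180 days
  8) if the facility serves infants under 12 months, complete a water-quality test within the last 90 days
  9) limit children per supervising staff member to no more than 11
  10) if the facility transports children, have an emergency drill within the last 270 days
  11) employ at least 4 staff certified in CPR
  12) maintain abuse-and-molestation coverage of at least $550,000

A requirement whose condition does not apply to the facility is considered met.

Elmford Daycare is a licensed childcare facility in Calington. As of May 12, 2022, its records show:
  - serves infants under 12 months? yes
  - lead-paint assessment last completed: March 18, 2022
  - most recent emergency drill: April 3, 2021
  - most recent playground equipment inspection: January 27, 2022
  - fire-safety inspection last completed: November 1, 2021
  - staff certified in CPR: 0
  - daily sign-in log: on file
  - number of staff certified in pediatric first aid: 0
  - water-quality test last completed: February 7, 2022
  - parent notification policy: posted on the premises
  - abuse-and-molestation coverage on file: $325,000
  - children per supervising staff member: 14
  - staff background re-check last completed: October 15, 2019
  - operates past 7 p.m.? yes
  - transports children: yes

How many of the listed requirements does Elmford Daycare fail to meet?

1. playground equipment inspection 105 days ago vs limit 180 → met
2. parent notification policy present → met
3. staff background re-check 940 days ago vs limit 730 → not met
4. condition 'operates past 7 p.m.' holds; lead-paint assessment 55 days ago vs limit 60 → met
5. staff certified in pediatric first aid 0 < 4 → not met
6. daily sign-in log present → met
7. fire-safety inspection 192 days ago vs limit 180 → not met
8. condition 'serves infants under 12 months' holds; water-quality test 94 days ago vs limit 90 → not met
9. children per supervising staff member 14 > 11 → not met
10. condition 'transports children' holds; emergency drill 404 days ago vs limit 270 → not met
11. staff certified in CPR 0 < 4 → not met
12. abuse-and-molestation coverage $325,000 < $550,000 → not met
Not met: 8 of 12

8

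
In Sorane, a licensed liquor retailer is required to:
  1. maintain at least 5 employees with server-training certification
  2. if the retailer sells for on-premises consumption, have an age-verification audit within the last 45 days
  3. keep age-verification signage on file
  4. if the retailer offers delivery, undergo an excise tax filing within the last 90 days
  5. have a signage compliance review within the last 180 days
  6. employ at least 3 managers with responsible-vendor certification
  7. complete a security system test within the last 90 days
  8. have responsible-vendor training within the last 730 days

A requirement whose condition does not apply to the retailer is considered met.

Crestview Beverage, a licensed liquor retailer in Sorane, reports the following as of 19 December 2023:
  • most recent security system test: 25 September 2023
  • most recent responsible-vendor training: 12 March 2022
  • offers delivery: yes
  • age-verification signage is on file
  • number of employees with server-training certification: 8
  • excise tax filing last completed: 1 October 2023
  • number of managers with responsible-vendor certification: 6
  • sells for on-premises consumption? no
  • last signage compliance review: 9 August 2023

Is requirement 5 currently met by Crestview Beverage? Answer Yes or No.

Yes

5. signage compliance review 132 days ago vs limit 180 → met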